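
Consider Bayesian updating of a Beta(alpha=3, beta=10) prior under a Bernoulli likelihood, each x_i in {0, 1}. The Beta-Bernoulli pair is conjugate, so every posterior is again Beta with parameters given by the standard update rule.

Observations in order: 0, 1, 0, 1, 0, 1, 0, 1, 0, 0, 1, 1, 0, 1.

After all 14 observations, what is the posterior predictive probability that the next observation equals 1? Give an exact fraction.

10/27

obs 1: x=0 → posterior Beta(3, 11)
obs 2: x=1 → posterior Beta(4, 11)
obs 3: x=0 → posterior Beta(4, 12)
obs 4: x=1 → posterior Beta(5, 12)
obs 5: x=0 → posterior Beta(5, 13)
obs 6: x=1 → posterior Beta(6, 13)
obs 7: x=0 → posterior Beta(6, 14)
obs 8: x=1 → posterior Beta(7, 14)
obs 9: x=0 → posterior Beta(7, 15)
obs 10: x=0 → posterior Beta(7, 16)
obs 11: x=1 → posterior Beta(8, 16)
obs 12: x=1 → posterior Beta(9, 16)
obs 13: x=0 → posterior Beta(9, 17)
obs 14: x=1 → posterior Beta(10, 17)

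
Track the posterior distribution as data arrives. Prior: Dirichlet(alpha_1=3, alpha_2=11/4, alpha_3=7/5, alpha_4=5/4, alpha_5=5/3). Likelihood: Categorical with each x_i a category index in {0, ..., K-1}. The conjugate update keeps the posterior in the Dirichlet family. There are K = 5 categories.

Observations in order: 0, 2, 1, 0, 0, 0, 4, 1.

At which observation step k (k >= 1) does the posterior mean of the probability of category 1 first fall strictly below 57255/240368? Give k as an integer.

k = 2

obs 1: x=0 → posterior Dirichlet(4, 11/4, 7/5, 5/4, 5/3)
obs 2: x=2 → posterior Dirichlet(4, 11/4, 12/5, 5/4, 5/3)
obs 3: x=1 → posterior Dirichlet(4, 15/4, 12/5, 5/4, 5/3)
obs 4: x=0 → posterior Dirichlet(5, 15/4, 12/5, 5/4, 5/3)
obs 5: x=0 → posterior Dirichlet(6, 15/4, 12/5, 5/4, 5/3)
obs 6: x=0 → posterior Dirichlet(7, 15/4, 12/5, 5/4, 5/3)
obs 7: x=4 → posterior Dirichlet(7, 15/4, 12/5, 5/4, 8/3)
obs 8: x=1 → posterior Dirichlet(7, 19/4, 12/5, 5/4, 8/3)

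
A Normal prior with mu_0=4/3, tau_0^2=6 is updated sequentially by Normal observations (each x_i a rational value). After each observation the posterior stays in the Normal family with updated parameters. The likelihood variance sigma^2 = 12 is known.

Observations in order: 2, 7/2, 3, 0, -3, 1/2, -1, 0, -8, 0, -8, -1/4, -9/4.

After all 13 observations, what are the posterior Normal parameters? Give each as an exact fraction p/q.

obs 1: x=2 → posterior Normal(14/9, 4)
obs 2: x=7/2 → posterior Normal(49/24, 3)
obs 3: x=3 → posterior Normal(67/30, 12/5)
obs 4: x=0 → posterior Normal(67/36, 2)
obs 5: x=-3 → posterior Normal(7/6, 12/7)
obs 6: x=1/2 → posterior Normal(13/12, 3/2)
obs 7: x=-1 → posterior Normal(23/27, 4/3)
obs 8: x=0 → posterior Normal(23/30, 6/5)
obs 9: x=-8 → posterior Normal(-1/33, 12/11)
obs 10: x=0 → posterior Normal(-1/36, 1)
obs 11: x=-8 → posterior Normal(-25/39, 12/13)
obs 12: x=-1/4 → posterior Normal(-103/168, 6/7)
obs 13: x=-9/4 → posterior Normal(-13/18, 4/5)

mu_0=-13/18, tau_0^2=4/5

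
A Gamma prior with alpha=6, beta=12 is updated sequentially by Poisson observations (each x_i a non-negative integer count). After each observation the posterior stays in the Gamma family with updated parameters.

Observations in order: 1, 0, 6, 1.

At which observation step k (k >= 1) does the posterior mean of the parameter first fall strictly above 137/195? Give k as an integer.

k = 3

obs 1: x=1 → posterior Gamma(7, 13)
obs 2: x=0 → posterior Gamma(7, 14)
obs 3: x=6 → posterior Gamma(13, 15)
obs 4: x=1 → posterior Gamma(14, 16)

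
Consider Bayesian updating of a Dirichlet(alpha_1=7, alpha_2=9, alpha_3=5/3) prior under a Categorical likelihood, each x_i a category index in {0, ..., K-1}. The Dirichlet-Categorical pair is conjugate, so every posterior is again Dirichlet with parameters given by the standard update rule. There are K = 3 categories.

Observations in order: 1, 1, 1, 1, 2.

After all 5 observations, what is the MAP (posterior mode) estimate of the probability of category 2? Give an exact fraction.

obs 1: x=1 → posterior Dirichlet(7, 10, 5/3)
obs 2: x=1 → posterior Dirichlet(7, 11, 5/3)
obs 3: x=1 → posterior Dirichlet(7, 12, 5/3)
obs 4: x=1 → posterior Dirichlet(7, 13, 5/3)
obs 5: x=2 → posterior Dirichlet(7, 13, 8/3)

5/59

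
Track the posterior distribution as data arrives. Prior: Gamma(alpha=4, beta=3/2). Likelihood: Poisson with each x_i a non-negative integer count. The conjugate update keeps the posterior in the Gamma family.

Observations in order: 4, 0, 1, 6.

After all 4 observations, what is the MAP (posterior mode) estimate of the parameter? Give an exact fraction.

obs 1: x=4 → posterior Gamma(8, 5/2)
obs 2: x=0 → posterior Gamma(8, 7/2)
obs 3: x=1 → posterior Gamma(9, 9/2)
obs 4: x=6 → posterior Gamma(15, 11/2)

28/11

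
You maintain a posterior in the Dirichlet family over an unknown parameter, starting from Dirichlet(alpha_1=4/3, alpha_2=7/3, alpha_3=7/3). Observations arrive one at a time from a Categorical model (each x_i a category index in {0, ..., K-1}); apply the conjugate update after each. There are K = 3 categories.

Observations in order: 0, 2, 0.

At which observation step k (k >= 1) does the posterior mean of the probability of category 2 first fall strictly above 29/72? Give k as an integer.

obs 1: x=0 → posterior Dirichlet(7/3, 7/3, 7/3)
obs 2: x=2 → posterior Dirichlet(7/3, 7/3, 10/3)
obs 3: x=0 → posterior Dirichlet(10/3, 7/3, 10/3)

k = 2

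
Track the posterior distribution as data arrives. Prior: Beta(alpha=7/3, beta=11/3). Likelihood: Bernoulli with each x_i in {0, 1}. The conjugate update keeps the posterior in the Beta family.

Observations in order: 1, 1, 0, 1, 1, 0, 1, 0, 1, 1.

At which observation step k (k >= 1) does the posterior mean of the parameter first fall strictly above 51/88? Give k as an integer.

k = 10

obs 1: x=1 → posterior Beta(10/3, 11/3)
obs 2: x=1 → posterior Beta(13/3, 11/3)
obs 3: x=0 → posterior Beta(13/3, 14/3)
obs 4: x=1 → posterior Beta(16/3, 14/3)
obs 5: x=1 → posterior Beta(19/3, 14/3)
obs 6: x=0 → posterior Beta(19/3, 17/3)
obs 7: x=1 → posterior Beta(22/3, 17/3)
obs 8: x=0 → posterior Beta(22/3, 20/3)
obs 9: x=1 → posterior Beta(25/3, 20/3)
obs 10: x=1 → posterior Beta(28/3, 20/3)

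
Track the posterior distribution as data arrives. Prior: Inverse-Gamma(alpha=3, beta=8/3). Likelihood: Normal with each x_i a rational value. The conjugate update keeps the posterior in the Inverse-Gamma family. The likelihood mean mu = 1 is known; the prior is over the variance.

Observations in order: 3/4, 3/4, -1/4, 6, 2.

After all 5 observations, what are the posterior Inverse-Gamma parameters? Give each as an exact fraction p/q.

alpha=11/2, beta=1585/96

obs 1: x=3/4 → posterior Inverse-Gamma(7/2, 259/96)
obs 2: x=3/4 → posterior Inverse-Gamma(4, 131/48)
obs 3: x=-1/4 → posterior Inverse-Gamma(9/2, 337/96)
obs 4: x=6 → posterior Inverse-Gamma(5, 1537/96)
obs 5: x=2 → posterior Inverse-Gamma(11/2, 1585/96)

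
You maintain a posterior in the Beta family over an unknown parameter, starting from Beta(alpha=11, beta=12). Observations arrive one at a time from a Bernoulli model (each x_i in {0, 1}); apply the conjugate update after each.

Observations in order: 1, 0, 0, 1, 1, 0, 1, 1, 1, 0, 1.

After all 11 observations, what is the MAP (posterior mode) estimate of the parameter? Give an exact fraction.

obs 1: x=1 → posterior Beta(12, 12)
obs 2: x=0 → posterior Beta(12, 13)
obs 3: x=0 → posterior Beta(12, 14)
obs 4: x=1 → posterior Beta(13, 14)
obs 5: x=1 → posterior Beta(14, 14)
obs 6: x=0 → posterior Beta(14, 15)
obs 7: x=1 → posterior Beta(15, 15)
obs 8: x=1 → posterior Beta(16, 15)
obs 9: x=1 → posterior Beta(17, 15)
obs 10: x=0 → posterior Beta(17, 16)
obs 11: x=1 → posterior Beta(18, 16)

17/32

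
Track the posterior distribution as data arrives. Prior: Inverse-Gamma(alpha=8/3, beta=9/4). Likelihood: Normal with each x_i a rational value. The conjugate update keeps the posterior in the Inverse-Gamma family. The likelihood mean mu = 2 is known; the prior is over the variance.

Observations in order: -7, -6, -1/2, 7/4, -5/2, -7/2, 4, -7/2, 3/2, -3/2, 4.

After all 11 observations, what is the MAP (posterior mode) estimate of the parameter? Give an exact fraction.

obs 1: x=-7 → posterior Inverse-Gamma(19/6, 171/4)
obs 2: x=-6 → posterior Inverse-Gamma(11/3, 299/4)
obs 3: x=-1/2 → posterior Inverse-Gamma(25/6, 623/8)
obs 4: x=7/4 → posterior Inverse-Gamma(14/3, 2493/32)
obs 5: x=-5/2 → posterior Inverse-Gamma(31/6, 2817/32)
obs 6: x=-7/2 → posterior Inverse-Gamma(17/3, 3301/32)
obs 7: x=4 → posterior Inverse-Gamma(37/6, 3365/32)
obs 8: x=-7/2 → posterior Inverse-Gamma(20/3, 3849/32)
obs 9: x=3/2 → posterior Inverse-Gamma(43/6, 3853/32)
obs 10: x=-3/2 → posterior Inverse-Gamma(23/3, 4049/32)
obs 11: x=4 → posterior Inverse-Gamma(49/6, 4113/32)

12339/880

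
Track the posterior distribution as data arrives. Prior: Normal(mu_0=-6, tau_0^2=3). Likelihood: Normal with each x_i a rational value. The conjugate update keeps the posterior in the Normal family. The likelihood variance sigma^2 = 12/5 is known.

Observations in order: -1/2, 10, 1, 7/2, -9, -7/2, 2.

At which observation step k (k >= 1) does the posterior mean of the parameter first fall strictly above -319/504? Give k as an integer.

obs 1: x=-1/2 → posterior Normal(-53/18, 4/3)
obs 2: x=10 → posterior Normal(47/28, 6/7)
obs 3: x=1 → posterior Normal(3/2, 12/19)
obs 4: x=7/2 → posterior Normal(23/12, 1/2)
obs 5: x=-9 → posterior Normal(1/29, 12/29)
obs 6: x=-7/2 → posterior Normal(-33/68, 6/17)
obs 7: x=2 → posterior Normal(-1/6, 4/13)

k = 2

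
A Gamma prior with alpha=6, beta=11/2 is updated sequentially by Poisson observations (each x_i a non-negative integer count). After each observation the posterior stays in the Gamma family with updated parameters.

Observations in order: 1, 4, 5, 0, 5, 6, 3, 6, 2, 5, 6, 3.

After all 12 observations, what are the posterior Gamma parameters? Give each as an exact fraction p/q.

alpha=52, beta=35/2

obs 1: x=1 → posterior Gamma(7, 13/2)
obs 2: x=4 → posterior Gamma(11, 15/2)
obs 3: x=5 → posterior Gamma(16, 17/2)
obs 4: x=0 → posterior Gamma(16, 19/2)
obs 5: x=5 → posterior Gamma(21, 21/2)
obs 6: x=6 → posterior Gamma(27, 23/2)
obs 7: x=3 → posterior Gamma(30, 25/2)
obs 8: x=6 → posterior Gamma(36, 27/2)
obs 9: x=2 → posterior Gamma(38, 29/2)
obs 10: x=5 → posterior Gamma(43, 31/2)
obs 11: x=6 → posterior Gamma(49, 33/2)
obs 12: x=3 → posterior Gamma(52, 35/2)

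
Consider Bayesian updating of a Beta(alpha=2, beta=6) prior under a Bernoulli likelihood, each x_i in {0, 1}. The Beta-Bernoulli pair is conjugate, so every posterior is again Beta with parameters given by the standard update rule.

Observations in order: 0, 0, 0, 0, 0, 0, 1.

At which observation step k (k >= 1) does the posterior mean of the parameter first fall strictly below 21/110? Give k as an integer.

obs 1: x=0 → posterior Beta(2, 7)
obs 2: x=0 → posterior Beta(2, 8)
obs 3: x=0 → posterior Beta(2, 9)
obs 4: x=0 → posterior Beta(2, 10)
obs 5: x=0 → posterior Beta(2, 11)
obs 6: x=0 → posterior Beta(2, 12)
obs 7: x=1 → posterior Beta(3, 12)

k = 3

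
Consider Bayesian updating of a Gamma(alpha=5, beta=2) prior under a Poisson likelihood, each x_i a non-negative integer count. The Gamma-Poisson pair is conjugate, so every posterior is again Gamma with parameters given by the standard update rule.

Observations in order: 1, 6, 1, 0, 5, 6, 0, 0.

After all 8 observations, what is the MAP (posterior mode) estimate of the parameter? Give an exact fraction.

obs 1: x=1 → posterior Gamma(6, 3)
obs 2: x=6 → posterior Gamma(12, 4)
obs 3: x=1 → posterior Gamma(13, 5)
obs 4: x=0 → posterior Gamma(13, 6)
obs 5: x=5 → posterior Gamma(18, 7)
obs 6: x=6 → posterior Gamma(24, 8)
obs 7: x=0 → posterior Gamma(24, 9)
obs 8: x=0 → posterior Gamma(24, 10)

23/10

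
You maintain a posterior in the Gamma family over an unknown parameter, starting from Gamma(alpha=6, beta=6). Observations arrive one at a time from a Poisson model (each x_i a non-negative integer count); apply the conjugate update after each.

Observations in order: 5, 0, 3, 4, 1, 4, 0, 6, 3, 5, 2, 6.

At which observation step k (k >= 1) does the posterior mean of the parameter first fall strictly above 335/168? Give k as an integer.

k = 8

obs 1: x=5 → posterior Gamma(11, 7)
obs 2: x=0 → posterior Gamma(11, 8)
obs 3: x=3 → posterior Gamma(14, 9)
obs 4: x=4 → posterior Gamma(18, 10)
obs 5: x=1 → posterior Gamma(19, 11)
obs 6: x=4 → posterior Gamma(23, 12)
obs 7: x=0 → posterior Gamma(23, 13)
obs 8: x=6 → posterior Gamma(29, 14)
obs 9: x=3 → posterior Gamma(32, 15)
obs 10: x=5 → posterior Gamma(37, 16)
obs 11: x=2 → posterior Gamma(39, 17)
obs 12: x=6 → posterior Gamma(45, 18)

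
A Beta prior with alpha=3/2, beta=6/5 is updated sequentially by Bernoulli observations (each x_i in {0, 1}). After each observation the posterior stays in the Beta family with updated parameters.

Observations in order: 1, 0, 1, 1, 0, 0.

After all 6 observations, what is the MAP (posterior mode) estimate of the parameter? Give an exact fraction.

obs 1: x=1 → posterior Beta(5/2, 6/5)
obs 2: x=0 → posterior Beta(5/2, 11/5)
obs 3: x=1 → posterior Beta(7/2, 11/5)
obs 4: x=1 → posterior Beta(9/2, 11/5)
obs 5: x=0 → posterior Beta(9/2, 16/5)
obs 6: x=0 → posterior Beta(9/2, 21/5)

35/67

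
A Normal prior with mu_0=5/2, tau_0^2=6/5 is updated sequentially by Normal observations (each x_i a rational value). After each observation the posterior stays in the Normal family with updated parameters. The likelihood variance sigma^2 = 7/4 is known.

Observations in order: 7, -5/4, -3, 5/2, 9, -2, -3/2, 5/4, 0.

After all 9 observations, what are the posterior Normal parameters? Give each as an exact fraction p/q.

mu_0=751/502, tau_0^2=42/251

obs 1: x=7 → posterior Normal(511/118, 42/59)
obs 2: x=-5/4 → posterior Normal(451/166, 42/83)
obs 3: x=-3 → posterior Normal(307/214, 42/107)
obs 4: x=5/2 → posterior Normal(427/262, 42/131)
obs 5: x=9 → posterior Normal(859/310, 42/155)
obs 6: x=-2 → posterior Normal(763/358, 42/179)
obs 7: x=-3/2 → posterior Normal(691/406, 6/29)
obs 8: x=5/4 → posterior Normal(751/454, 42/227)
obs 9: x=0 → posterior Normal(751/502, 42/251)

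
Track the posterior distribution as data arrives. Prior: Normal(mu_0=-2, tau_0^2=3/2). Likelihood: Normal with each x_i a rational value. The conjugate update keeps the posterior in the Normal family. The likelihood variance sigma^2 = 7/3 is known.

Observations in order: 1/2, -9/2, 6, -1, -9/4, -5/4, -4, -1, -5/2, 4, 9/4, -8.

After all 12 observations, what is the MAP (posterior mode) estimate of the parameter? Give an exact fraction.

obs 1: x=1/2 → posterior Normal(-47/46, 21/23)
obs 2: x=-9/2 → posterior Normal(-2, 21/32)
obs 3: x=6 → posterior Normal(-10/41, 21/41)
obs 4: x=-1 → posterior Normal(-19/50, 21/50)
obs 5: x=-9/4 → posterior Normal(-157/236, 21/59)
obs 6: x=-5/4 → posterior Normal(-101/136, 21/68)
obs 7: x=-4 → posterior Normal(-173/154, 3/11)
obs 8: x=-1 → posterior Normal(-191/172, 21/86)
obs 9: x=-5/2 → posterior Normal(-118/95, 21/95)
obs 10: x=4 → posterior Normal(-41/52, 21/104)
obs 11: x=9/4 → posterior Normal(-247/452, 21/113)
obs 12: x=-8 → posterior Normal(-535/488, 21/122)

-535/488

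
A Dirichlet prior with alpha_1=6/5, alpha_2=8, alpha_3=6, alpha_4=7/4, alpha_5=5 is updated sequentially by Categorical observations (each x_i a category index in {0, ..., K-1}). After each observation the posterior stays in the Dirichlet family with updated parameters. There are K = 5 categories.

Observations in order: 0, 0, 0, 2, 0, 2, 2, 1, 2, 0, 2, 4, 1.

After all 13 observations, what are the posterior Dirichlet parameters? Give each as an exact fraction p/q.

obs 1: x=0 → posterior Dirichlet(11/5, 8, 6, 7/4, 5)
obs 2: x=0 → posterior Dirichlet(16/5, 8, 6, 7/4, 5)
obs 3: x=0 → posterior Dirichlet(21/5, 8, 6, 7/4, 5)
obs 4: x=2 → posterior Dirichlet(21/5, 8, 7, 7/4, 5)
obs 5: x=0 → posterior Dirichlet(26/5, 8, 7, 7/4, 5)
obs 6: x=2 → posterior Dirichlet(26/5, 8, 8, 7/4, 5)
obs 7: x=2 → posterior Dirichlet(26/5, 8, 9, 7/4, 5)
obs 8: x=1 → posterior Dirichlet(26/5, 9, 9, 7/4, 5)
obs 9: x=2 → posterior Dirichlet(26/5, 9, 10, 7/4, 5)
obs 10: x=0 → posterior Dirichlet(31/5, 9, 10, 7/4, 5)
obs 11: x=2 → posterior Dirichlet(31/5, 9, 11, 7/4, 5)
obs 12: x=4 → posterior Dirichlet(31/5, 9, 11, 7/4, 6)
obs 13: x=1 → posterior Dirichlet(31/5, 10, 11, 7/4, 6)

alpha_1=31/5, alpha_2=10, alpha_3=11, alpha_4=7/4, alpha_5=6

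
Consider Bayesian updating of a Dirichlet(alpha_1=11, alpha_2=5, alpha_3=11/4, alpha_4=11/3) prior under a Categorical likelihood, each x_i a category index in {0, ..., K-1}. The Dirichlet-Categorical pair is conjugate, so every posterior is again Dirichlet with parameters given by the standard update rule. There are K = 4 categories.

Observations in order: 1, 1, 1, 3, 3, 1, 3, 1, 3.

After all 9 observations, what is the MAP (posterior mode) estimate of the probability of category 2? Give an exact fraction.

obs 1: x=1 → posterior Dirichlet(11, 6, 11/4, 11/3)
obs 2: x=1 → posterior Dirichlet(11, 7, 11/4, 11/3)
obs 3: x=1 → posterior Dirichlet(11, 8, 11/4, 11/3)
obs 4: x=3 → posterior Dirichlet(11, 8, 11/4, 14/3)
obs 5: x=3 → posterior Dirichlet(11, 8, 11/4, 17/3)
obs 6: x=1 → posterior Dirichlet(11, 9, 11/4, 17/3)
obs 7: x=3 → posterior Dirichlet(11, 9, 11/4, 20/3)
obs 8: x=1 → posterior Dirichlet(11, 10, 11/4, 20/3)
obs 9: x=3 → posterior Dirichlet(11, 10, 11/4, 23/3)

3/47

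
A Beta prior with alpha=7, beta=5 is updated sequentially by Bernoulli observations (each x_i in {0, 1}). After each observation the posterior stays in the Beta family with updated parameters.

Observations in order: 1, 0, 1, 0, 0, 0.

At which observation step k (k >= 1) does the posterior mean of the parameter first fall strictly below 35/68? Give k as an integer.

obs 1: x=1 → posterior Beta(8, 5)
obs 2: x=0 → posterior Beta(8, 6)
obs 3: x=1 → posterior Beta(9, 6)
obs 4: x=0 → posterior Beta(9, 7)
obs 5: x=0 → posterior Beta(9, 8)
obs 6: x=0 → posterior Beta(9, 9)

k = 6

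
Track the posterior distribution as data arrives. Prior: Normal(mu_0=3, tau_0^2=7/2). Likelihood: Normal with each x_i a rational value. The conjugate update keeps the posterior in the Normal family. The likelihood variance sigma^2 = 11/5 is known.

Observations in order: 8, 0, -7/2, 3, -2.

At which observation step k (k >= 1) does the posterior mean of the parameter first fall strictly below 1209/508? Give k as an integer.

k = 3

obs 1: x=8 → posterior Normal(346/57, 77/57)
obs 2: x=0 → posterior Normal(173/46, 77/92)
obs 3: x=-7/2 → posterior Normal(447/254, 77/127)
obs 4: x=3 → posterior Normal(73/36, 77/162)
obs 5: x=-2 → posterior Normal(517/394, 77/197)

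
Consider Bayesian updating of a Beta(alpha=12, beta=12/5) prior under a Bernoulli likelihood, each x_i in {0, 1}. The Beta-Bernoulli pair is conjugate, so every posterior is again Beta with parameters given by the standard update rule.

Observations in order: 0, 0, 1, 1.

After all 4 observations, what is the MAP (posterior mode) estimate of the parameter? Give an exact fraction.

65/82

obs 1: x=0 → posterior Beta(12, 17/5)
obs 2: x=0 → posterior Beta(12, 22/5)
obs 3: x=1 → posterior Beta(13, 22/5)
obs 4: x=1 → posterior Beta(14, 22/5)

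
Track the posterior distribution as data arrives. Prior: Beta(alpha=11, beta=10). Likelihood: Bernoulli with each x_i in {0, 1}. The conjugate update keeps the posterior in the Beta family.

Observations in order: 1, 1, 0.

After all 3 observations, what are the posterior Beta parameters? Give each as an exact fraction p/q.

obs 1: x=1 → posterior Beta(12, 10)
obs 2: x=1 → posterior Beta(13, 10)
obs 3: x=0 → posterior Beta(13, 11)

alpha=13, beta=11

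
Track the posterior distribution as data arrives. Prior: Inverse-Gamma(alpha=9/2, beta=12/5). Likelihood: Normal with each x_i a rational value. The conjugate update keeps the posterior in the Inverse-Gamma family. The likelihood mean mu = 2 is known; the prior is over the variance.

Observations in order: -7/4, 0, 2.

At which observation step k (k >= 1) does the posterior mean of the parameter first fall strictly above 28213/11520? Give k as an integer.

k = 2

obs 1: x=-7/4 → posterior Inverse-Gamma(5, 1509/160)
obs 2: x=0 → posterior Inverse-Gamma(11/2, 1829/160)
obs 3: x=2 → posterior Inverse-Gamma(6, 1829/160)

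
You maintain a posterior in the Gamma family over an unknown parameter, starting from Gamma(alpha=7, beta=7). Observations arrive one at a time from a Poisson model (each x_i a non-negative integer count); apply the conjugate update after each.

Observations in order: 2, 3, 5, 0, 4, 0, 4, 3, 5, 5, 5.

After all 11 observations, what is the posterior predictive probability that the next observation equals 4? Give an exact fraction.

obs 1: x=2 → posterior Gamma(9, 8)
obs 2: x=3 → posterior Gamma(12, 9)
obs 3: x=5 → posterior Gamma(17, 10)
obs 4: x=0 → posterior Gamma(17, 11)
obs 5: x=4 → posterior Gamma(21, 12)
obs 6: x=0 → posterior Gamma(21, 13)
obs 7: x=4 → posterior Gamma(25, 14)
obs 8: x=3 → posterior Gamma(28, 15)
obs 9: x=5 → posterior Gamma(33, 16)
obs 10: x=5 → posterior Gamma(38, 17)
obs 11: x=5 → posterior Gamma(43, 18)

154667104503815045091803102840797984963359859169847851089920/1263046223881900339210386091365390321169375020004522243688539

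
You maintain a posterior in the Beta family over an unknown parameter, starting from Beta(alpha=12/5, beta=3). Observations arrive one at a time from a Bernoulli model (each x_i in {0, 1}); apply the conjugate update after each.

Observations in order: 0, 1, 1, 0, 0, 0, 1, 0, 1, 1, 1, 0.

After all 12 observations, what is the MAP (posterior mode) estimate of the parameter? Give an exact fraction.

37/77

obs 1: x=0 → posterior Beta(12/5, 4)
obs 2: x=1 → posterior Beta(17/5, 4)
obs 3: x=1 → posterior Beta(22/5, 4)
obs 4: x=0 → posterior Beta(22/5, 5)
obs 5: x=0 → posterior Beta(22/5, 6)
obs 6: x=0 → posterior Beta(22/5, 7)
obs 7: x=1 → posterior Beta(27/5, 7)
obs 8: x=0 → posterior Beta(27/5, 8)
obs 9: x=1 → posterior Beta(32/5, 8)
obs 10: x=1 → posterior Beta(37/5, 8)
obs 11: x=1 → posterior Beta(42/5, 8)
obs 12: x=0 → posterior Beta(42/5, 9)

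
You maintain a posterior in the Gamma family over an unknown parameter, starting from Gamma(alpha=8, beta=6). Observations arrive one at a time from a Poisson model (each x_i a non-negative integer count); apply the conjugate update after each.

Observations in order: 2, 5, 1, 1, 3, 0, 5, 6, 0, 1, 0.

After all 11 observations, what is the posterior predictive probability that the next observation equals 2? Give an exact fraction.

obs 1: x=2 → posterior Gamma(10, 7)
obs 2: x=5 → posterior Gamma(15, 8)
obs 3: x=1 → posterior Gamma(16, 9)
obs 4: x=1 → posterior Gamma(17, 10)
obs 5: x=3 → posterior Gamma(20, 11)
obs 6: x=0 → posterior Gamma(20, 12)
obs 7: x=5 → posterior Gamma(25, 13)
obs 8: x=6 → posterior Gamma(31, 14)
obs 9: x=0 → posterior Gamma(31, 15)
obs 10: x=1 → posterior Gamma(32, 16)
obs 11: x=0 → posterior Gamma(32, 17)

26047027542365139704285169270530463720971/99546028062484605358120854220115634290688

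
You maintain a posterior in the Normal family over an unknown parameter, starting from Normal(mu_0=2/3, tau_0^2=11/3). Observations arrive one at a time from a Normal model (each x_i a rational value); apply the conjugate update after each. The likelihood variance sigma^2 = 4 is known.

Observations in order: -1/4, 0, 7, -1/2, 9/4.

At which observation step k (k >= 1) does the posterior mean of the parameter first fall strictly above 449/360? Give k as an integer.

obs 1: x=-1/4 → posterior Normal(21/92, 44/23)
obs 2: x=0 → posterior Normal(21/136, 22/17)
obs 3: x=7 → posterior Normal(329/180, 44/45)
obs 4: x=-1/2 → posterior Normal(307/224, 11/14)
obs 5: x=9/4 → posterior Normal(203/134, 44/67)

k = 3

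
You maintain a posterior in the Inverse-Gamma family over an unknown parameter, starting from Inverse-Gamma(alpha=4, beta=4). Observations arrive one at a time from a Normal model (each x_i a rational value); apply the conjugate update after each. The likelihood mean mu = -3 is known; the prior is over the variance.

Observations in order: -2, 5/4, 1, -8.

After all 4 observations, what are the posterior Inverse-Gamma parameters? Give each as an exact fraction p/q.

obs 1: x=-2 → posterior Inverse-Gamma(9/2, 9/2)
obs 2: x=5/4 → posterior Inverse-Gamma(5, 433/32)
obs 3: x=1 → posterior Inverse-Gamma(11/2, 689/32)
obs 4: x=-8 → posterior Inverse-Gamma(6, 1089/32)

alpha=6, beta=1089/32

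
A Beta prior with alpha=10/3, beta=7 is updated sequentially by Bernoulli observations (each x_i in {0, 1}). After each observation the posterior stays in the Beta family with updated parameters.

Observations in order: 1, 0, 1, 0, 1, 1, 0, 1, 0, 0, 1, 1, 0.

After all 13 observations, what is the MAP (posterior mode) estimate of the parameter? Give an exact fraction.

7/16

obs 1: x=1 → posterior Beta(13/3, 7)
obs 2: x=0 → posterior Beta(13/3, 8)
obs 3: x=1 → posterior Beta(16/3, 8)
obs 4: x=0 → posterior Beta(16/3, 9)
obs 5: x=1 → posterior Beta(19/3, 9)
obs 6: x=1 → posterior Beta(22/3, 9)
obs 7: x=0 → posterior Beta(22/3, 10)
obs 8: x=1 → posterior Beta(25/3, 10)
obs 9: x=0 → posterior Beta(25/3, 11)
obs 10: x=0 → posterior Beta(25/3, 12)
obs 11: x=1 → posterior Beta(28/3, 12)
obs 12: x=1 → posterior Beta(31/3, 12)
obs 13: x=0 → posterior Beta(31/3, 13)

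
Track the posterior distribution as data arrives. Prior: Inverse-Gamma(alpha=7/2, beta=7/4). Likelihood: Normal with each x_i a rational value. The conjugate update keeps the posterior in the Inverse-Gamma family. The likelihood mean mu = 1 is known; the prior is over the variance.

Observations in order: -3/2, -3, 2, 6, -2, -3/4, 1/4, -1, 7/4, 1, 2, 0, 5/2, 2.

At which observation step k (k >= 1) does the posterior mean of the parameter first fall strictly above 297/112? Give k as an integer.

k = 2

obs 1: x=-3/2 → posterior Inverse-Gamma(4, 39/8)
obs 2: x=-3 → posterior Inverse-Gamma(9/2, 103/8)
obs 3: x=2 → posterior Inverse-Gamma(5, 107/8)
obs 4: x=6 → posterior Inverse-Gamma(11/2, 207/8)
obs 5: x=-2 → posterior Inverse-Gamma(6, 243/8)
obs 6: x=-3/4 → posterior Inverse-Gamma(13/2, 1021/32)
obs 7: x=1/4 → posterior Inverse-Gamma(7, 515/16)
obs 8: x=-1 → posterior Inverse-Gamma(15/2, 547/16)
obs 9: x=7/4 → posterior Inverse-Gamma(8, 1103/32)
obs 10: x=1 → posterior Inverse-Gamma(17/2, 1103/32)
obs 11: x=2 → posterior Inverse-Gamma(9, 1119/32)
obs 12: x=0 → posterior Inverse-Gamma(19/2, 1135/32)
obs 13: x=5/2 → posterior Inverse-Gamma(10, 1171/32)
obs 14: x=2 → posterior Inverse-Gamma(21/2, 1187/32)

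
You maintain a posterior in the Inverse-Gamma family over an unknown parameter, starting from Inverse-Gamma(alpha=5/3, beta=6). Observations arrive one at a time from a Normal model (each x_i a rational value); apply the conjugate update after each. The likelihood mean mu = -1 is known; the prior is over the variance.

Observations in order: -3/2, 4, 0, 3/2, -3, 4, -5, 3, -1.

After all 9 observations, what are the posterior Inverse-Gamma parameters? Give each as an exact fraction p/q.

obs 1: x=-3/2 → posterior Inverse-Gamma(13/6, 49/8)
obs 2: x=4 → posterior Inverse-Gamma(8/3, 149/8)
obs 3: x=0 → posterior Inverse-Gamma(19/6, 153/8)
obs 4: x=3/2 → posterior Inverse-Gamma(11/3, 89/4)
obs 5: x=-3 → posterior Inverse-Gamma(25/6, 97/4)
obs 6: x=4 → posterior Inverse-Gamma(14/3, 147/4)
obs 7: x=-5 → posterior Inverse-Gamma(31/6, 179/4)
obs 8: x=3 → posterior Inverse-Gamma(17/3, 211/4)
obs 9: x=-1 → posterior Inverse-Gamma(37/6, 211/4)

alpha=37/6, beta=211/4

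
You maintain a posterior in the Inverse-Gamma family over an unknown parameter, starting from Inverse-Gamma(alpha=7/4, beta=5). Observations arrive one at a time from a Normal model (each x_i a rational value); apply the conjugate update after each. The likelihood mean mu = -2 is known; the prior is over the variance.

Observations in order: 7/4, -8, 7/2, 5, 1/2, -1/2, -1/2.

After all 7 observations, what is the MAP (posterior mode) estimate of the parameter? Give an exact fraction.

2401/200

obs 1: x=7/4 → posterior Inverse-Gamma(9/4, 385/32)
obs 2: x=-8 → posterior Inverse-Gamma(11/4, 961/32)
obs 3: x=7/2 → posterior Inverse-Gamma(13/4, 1445/32)
obs 4: x=5 → posterior Inverse-Gamma(15/4, 2229/32)
obs 5: x=1/2 → posterior Inverse-Gamma(17/4, 2329/32)
obs 6: x=-1/2 → posterior Inverse-Gamma(19/4, 2365/32)
obs 7: x=-1/2 → posterior Inverse-Gamma(21/4, 2401/32)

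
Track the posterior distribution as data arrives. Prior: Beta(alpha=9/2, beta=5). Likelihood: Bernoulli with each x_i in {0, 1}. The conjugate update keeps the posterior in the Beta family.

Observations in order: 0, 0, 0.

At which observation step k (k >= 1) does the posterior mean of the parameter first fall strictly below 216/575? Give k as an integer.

k = 3

obs 1: x=0 → posterior Beta(9/2, 6)
obs 2: x=0 → posterior Beta(9/2, 7)
obs 3: x=0 → posterior Beta(9/2, 8)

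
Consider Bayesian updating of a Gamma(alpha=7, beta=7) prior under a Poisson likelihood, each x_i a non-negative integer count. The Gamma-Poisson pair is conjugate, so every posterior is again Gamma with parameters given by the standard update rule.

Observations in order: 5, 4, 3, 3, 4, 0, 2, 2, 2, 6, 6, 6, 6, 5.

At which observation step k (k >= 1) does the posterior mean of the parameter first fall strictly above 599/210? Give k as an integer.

obs 1: x=5 → posterior Gamma(12, 8)
obs 2: x=4 → posterior Gamma(16, 9)
obs 3: x=3 → posterior Gamma(19, 10)
obs 4: x=3 → posterior Gamma(22, 11)
obs 5: x=4 → posterior Gamma(26, 12)
obs 6: x=0 → posterior Gamma(26, 13)
obs 7: x=2 → posterior Gamma(28, 14)
obs 8: x=2 → posterior Gamma(30, 15)
obs 9: x=2 → posterior Gamma(32, 16)
obs 10: x=6 → posterior Gamma(38, 17)
obs 11: x=6 → posterior Gamma(44, 18)
obs 12: x=6 → posterior Gamma(50, 19)
obs 13: x=6 → posterior Gamma(56, 20)
obs 14: x=5 → posterior Gamma(61, 21)

k = 14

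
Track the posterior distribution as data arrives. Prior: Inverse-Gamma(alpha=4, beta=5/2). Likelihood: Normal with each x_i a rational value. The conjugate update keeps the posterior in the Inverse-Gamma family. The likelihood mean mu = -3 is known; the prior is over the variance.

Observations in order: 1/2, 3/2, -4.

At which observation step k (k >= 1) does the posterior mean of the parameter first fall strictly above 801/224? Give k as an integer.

obs 1: x=1/2 → posterior Inverse-Gamma(9/2, 69/8)
obs 2: x=3/2 → posterior Inverse-Gamma(5, 75/4)
obs 3: x=-4 → posterior Inverse-Gamma(11/2, 77/4)

k = 2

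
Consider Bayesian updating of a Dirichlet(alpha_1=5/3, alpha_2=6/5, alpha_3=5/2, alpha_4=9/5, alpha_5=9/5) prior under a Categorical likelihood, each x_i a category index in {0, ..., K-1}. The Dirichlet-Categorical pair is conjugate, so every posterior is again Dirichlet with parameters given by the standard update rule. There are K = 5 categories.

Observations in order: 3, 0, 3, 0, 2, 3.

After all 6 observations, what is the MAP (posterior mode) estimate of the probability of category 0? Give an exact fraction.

obs 1: x=3 → posterior Dirichlet(5/3, 6/5, 5/2, 14/5, 9/5)
obs 2: x=0 → posterior Dirichlet(8/3, 6/5, 5/2, 14/5, 9/5)
obs 3: x=3 → posterior Dirichlet(8/3, 6/5, 5/2, 19/5, 9/5)
obs 4: x=0 → posterior Dirichlet(11/3, 6/5, 5/2, 19/5, 9/5)
obs 5: x=2 → posterior Dirichlet(11/3, 6/5, 7/2, 19/5, 9/5)
obs 6: x=3 → posterior Dirichlet(11/3, 6/5, 7/2, 24/5, 9/5)

80/299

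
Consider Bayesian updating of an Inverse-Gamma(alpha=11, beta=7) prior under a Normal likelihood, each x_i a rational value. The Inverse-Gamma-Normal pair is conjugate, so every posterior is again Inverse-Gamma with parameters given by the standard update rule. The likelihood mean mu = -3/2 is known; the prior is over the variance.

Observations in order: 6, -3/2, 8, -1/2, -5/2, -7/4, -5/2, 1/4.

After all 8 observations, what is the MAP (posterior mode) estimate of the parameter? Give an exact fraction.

obs 1: x=6 → posterior Inverse-Gamma(23/2, 281/8)
obs 2: x=-3/2 → posterior Inverse-Gamma(12, 281/8)
obs 3: x=8 → posterior Inverse-Gamma(25/2, 321/4)
obs 4: x=-1/2 → posterior Inverse-Gamma(13, 323/4)
obs 5: x=-5/2 → posterior Inverse-Gamma(27/2, 325/4)
obs 6: x=-7/4 → posterior Inverse-Gamma(14, 2601/32)
obs 7: x=-5/2 → posterior Inverse-Gamma(29/2, 2617/32)
obs 8: x=1/4 → posterior Inverse-Gamma(15, 1333/16)

1333/256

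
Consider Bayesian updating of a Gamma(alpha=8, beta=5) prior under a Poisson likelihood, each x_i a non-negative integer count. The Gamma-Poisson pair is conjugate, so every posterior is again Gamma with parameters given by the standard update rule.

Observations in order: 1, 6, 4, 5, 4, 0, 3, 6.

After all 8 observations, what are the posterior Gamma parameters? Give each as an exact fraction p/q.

obs 1: x=1 → posterior Gamma(9, 6)
obs 2: x=6 → posterior Gamma(15, 7)
obs 3: x=4 → posterior Gamma(19, 8)
obs 4: x=5 → posterior Gamma(24, 9)
obs 5: x=4 → posterior Gamma(28, 10)
obs 6: x=0 → posterior Gamma(28, 11)
obs 7: x=3 → posterior Gamma(31, 12)
obs 8: x=6 → posterior Gamma(37, 13)

alpha=37, beta=13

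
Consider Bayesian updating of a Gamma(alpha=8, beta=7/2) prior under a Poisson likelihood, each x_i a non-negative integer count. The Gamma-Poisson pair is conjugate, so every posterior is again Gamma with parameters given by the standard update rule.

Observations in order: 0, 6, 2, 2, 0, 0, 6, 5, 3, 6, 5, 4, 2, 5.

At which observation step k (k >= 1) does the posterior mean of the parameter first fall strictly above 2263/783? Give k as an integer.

obs 1: x=0 → posterior Gamma(8, 9/2)
obs 2: x=6 → posterior Gamma(14, 11/2)
obs 3: x=2 → posterior Gamma(16, 13/2)
obs 4: x=2 → posterior Gamma(18, 15/2)
obs 5: x=0 → posterior Gamma(18, 17/2)
obs 6: x=0 → posterior Gamma(18, 19/2)
obs 7: x=6 → posterior Gamma(24, 21/2)
obs 8: x=5 → posterior Gamma(29, 23/2)
obs 9: x=3 → posterior Gamma(32, 25/2)
obs 10: x=6 → posterior Gamma(38, 27/2)
obs 11: x=5 → posterior Gamma(43, 29/2)
obs 12: x=4 → posterior Gamma(47, 31/2)
obs 13: x=2 → posterior Gamma(49, 33/2)
obs 14: x=5 → posterior Gamma(54, 35/2)

k = 11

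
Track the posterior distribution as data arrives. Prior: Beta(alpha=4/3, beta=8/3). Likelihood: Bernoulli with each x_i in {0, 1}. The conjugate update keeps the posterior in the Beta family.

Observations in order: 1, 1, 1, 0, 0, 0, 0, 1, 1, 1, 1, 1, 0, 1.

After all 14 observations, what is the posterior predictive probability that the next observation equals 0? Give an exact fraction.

obs 1: x=1 → posterior Beta(7/3, 8/3)
obs 2: x=1 → posterior Beta(10/3, 8/3)
obs 3: x=1 → posterior Beta(13/3, 8/3)
obs 4: x=0 → posterior Beta(13/3, 11/3)
obs 5: x=0 → posterior Beta(13/3, 14/3)
obs 6: x=0 → posterior Beta(13/3, 17/3)
obs 7: x=0 → posterior Beta(13/3, 20/3)
obs 8: x=1 → posterior Beta(16/3, 20/3)
obs 9: x=1 → posterior Beta(19/3, 20/3)
obs 10: x=1 → posterior Beta(22/3, 20/3)
obs 11: x=1 → posterior Beta(25/3, 20/3)
obs 12: x=1 → posterior Beta(28/3, 20/3)
obs 13: x=0 → posterior Beta(28/3, 23/3)
obs 14: x=1 → posterior Beta(31/3, 23/3)

23/54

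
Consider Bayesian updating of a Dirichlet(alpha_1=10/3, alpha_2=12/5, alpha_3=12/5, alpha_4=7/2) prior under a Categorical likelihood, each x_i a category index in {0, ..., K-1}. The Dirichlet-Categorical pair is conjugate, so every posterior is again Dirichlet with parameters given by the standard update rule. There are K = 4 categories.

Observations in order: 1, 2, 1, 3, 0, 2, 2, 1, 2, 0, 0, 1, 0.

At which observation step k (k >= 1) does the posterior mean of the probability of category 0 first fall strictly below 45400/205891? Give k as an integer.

k = 4

obs 1: x=1 → posterior Dirichlet(10/3, 17/5, 12/5, 7/2)
obs 2: x=2 → posterior Dirichlet(10/3, 17/5, 17/5, 7/2)
obs 3: x=1 → posterior Dirichlet(10/3, 22/5, 17/5, 7/2)
obs 4: x=3 → posterior Dirichlet(10/3, 22/5, 17/5, 9/2)
obs 5: x=0 → posterior Dirichlet(13/3, 22/5, 17/5, 9/2)
obs 6: x=2 → posterior Dirichlet(13/3, 22/5, 22/5, 9/2)
obs 7: x=2 → posterior Dirichlet(13/3, 22/5, 27/5, 9/2)
obs 8: x=1 → posterior Dirichlet(13/3, 27/5, 27/5, 9/2)
obs 9: x=2 → posterior Dirichlet(13/3, 27/5, 32/5, 9/2)
obs 10: x=0 → posterior Dirichlet(16/3, 27/5, 32/5, 9/2)
obs 11: x=0 → posterior Dirichlet(19/3, 27/5, 32/5, 9/2)
obs 12: x=1 → posterior Dirichlet(19/3, 32/5, 32/5, 9/2)
obs 13: x=0 → posterior Dirichlet(22/3, 32/5, 32/5, 9/2)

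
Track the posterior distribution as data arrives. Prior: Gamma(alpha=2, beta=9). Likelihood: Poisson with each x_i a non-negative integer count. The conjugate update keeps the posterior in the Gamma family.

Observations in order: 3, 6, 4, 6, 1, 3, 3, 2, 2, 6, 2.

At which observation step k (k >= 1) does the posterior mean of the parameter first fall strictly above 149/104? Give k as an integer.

obs 1: x=3 → posterior Gamma(5, 10)
obs 2: x=6 → posterior Gamma(11, 11)
obs 3: x=4 → posterior Gamma(15, 12)
obs 4: x=6 → posterior Gamma(21, 13)
obs 5: x=1 → posterior Gamma(22, 14)
obs 6: x=3 → posterior Gamma(25, 15)
obs 7: x=3 → posterior Gamma(28, 16)
obs 8: x=2 → posterior Gamma(30, 17)
obs 9: x=2 → posterior Gamma(32, 18)
obs 10: x=6 → posterior Gamma(38, 19)
obs 11: x=2 → posterior Gamma(40, 20)

k = 4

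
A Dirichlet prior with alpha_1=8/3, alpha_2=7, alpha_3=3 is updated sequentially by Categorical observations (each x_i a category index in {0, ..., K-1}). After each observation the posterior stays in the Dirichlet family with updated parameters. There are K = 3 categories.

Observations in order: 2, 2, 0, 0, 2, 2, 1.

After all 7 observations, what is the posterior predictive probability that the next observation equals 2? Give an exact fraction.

21/59

obs 1: x=2 → posterior Dirichlet(8/3, 7, 4)
obs 2: x=2 → posterior Dirichlet(8/3, 7, 5)
obs 3: x=0 → posterior Dirichlet(11/3, 7, 5)
obs 4: x=0 → posterior Dirichlet(14/3, 7, 5)
obs 5: x=2 → posterior Dirichlet(14/3, 7, 6)
obs 6: x=2 → posterior Dirichlet(14/3, 7, 7)
obs 7: x=1 → posterior Dirichlet(14/3, 8, 7)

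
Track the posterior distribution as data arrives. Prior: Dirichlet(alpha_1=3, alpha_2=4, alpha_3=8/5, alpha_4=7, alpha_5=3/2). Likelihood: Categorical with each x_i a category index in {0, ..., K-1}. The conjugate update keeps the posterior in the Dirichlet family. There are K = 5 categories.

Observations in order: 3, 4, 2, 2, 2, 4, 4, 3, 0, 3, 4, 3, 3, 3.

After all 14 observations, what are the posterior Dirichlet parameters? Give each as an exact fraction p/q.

obs 1: x=3 → posterior Dirichlet(3, 4, 8/5, 8, 3/2)
obs 2: x=4 → posterior Dirichlet(3, 4, 8/5, 8, 5/2)
obs 3: x=2 → posterior Dirichlet(3, 4, 13/5, 8, 5/2)
obs 4: x=2 → posterior Dirichlet(3, 4, 18/5, 8, 5/2)
obs 5: x=2 → posterior Dirichlet(3, 4, 23/5, 8, 5/2)
obs 6: x=4 → posterior Dirichlet(3, 4, 23/5, 8, 7/2)
obs 7: x=4 → posterior Dirichlet(3, 4, 23/5, 8, 9/2)
obs 8: x=3 → posterior Dirichlet(3, 4, 23/5, 9, 9/2)
obs 9: x=0 → posterior Dirichlet(4, 4, 23/5, 9, 9/2)
obs 10: x=3 → posterior Dirichlet(4, 4, 23/5, 10, 9/2)
obs 11: x=4 → posterior Dirichlet(4, 4, 23/5, 10, 11/2)
obs 12: x=3 → posterior Dirichlet(4, 4, 23/5, 11, 11/2)
obs 13: x=3 → posterior Dirichlet(4, 4, 23/5, 12, 11/2)
obs 14: x=3 → posterior Dirichlet(4, 4, 23/5, 13, 11/2)

alpha_1=4, alpha_2=4, alpha_3=23/5, alpha_4=13, alpha_5=11/2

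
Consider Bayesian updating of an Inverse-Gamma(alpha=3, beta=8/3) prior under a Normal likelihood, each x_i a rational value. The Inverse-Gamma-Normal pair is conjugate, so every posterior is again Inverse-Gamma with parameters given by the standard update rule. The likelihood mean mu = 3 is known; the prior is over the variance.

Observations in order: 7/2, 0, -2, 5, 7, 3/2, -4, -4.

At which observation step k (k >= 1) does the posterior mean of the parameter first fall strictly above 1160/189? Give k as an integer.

obs 1: x=7/2 → posterior Inverse-Gamma(7/2, 67/24)
obs 2: x=0 → posterior Inverse-Gamma(4, 175/24)
obs 3: x=-2 → posterior Inverse-Gamma(9/2, 475/24)
obs 4: x=5 → posterior Inverse-Gamma(5, 523/24)
obs 5: x=7 → posterior Inverse-Gamma(11/2, 715/24)
obs 6: x=3/2 → posterior Inverse-Gamma(6, 371/12)
obs 7: x=-4 → posterior Inverse-Gamma(13/2, 665/12)
obs 8: x=-4 → posterior Inverse-Gamma(7, 959/12)

k = 5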